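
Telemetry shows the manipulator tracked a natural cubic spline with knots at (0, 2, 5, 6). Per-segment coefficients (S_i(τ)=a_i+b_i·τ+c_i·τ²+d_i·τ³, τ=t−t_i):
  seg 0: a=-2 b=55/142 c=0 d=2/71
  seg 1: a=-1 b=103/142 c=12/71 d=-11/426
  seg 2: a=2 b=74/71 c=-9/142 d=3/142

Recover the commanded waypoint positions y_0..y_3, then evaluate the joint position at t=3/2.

y_0 = S_0(0) = a_0 = -2
y_1 = S_1(0) = a_1 = -1
y_2 = S_2(0) = a_2 = 2
y_3 = S_2(1) = 3
t_q=3/2 is in segment 0 (τ=3/2); S_0(τ)=-94/71

y_0=-2 y_1=-1 y_2=2 y_3=3
S(3/2) = -94/71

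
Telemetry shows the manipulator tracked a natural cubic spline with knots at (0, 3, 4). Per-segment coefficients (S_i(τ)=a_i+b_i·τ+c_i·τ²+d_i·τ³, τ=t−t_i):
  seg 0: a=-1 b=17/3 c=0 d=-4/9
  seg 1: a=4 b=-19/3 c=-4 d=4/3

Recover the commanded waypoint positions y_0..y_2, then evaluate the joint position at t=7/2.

y_0=-1 y_1=4 y_2=-5
S(7/2) = 0

y_0 = S_0(0) = a_0 = -1
y_1 = S_1(0) = a_1 = 4
y_2 = S_1(1) = -5
t_q=7/2 is in segment 1 (τ=1/2); S_1(τ)=0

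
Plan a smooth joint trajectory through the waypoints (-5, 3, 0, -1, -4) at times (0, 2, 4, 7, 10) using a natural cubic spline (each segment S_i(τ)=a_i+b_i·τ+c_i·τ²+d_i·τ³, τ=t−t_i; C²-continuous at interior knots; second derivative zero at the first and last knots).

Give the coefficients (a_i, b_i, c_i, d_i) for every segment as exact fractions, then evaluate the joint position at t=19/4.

Δ: Δ0=4, Δ1=-3/2, Δ2=-1/3, Δ3=-1
row 1: diag=8, rhs=-33; c'=1/4, d'=-33/8
row 2: denom=10−2·1/4=19/2; d'=(7−2·-33/8)/(19/2)=61/38
row 3: denom=12−3·6/19=210/19; d'=(-4−3·61/38)/(210/19)=-67/84
back: M3=-67/84
back: M2=61/38−6/19·-67/84=13/7
back: M1=-33/8−1/4·13/7=-257/56
M: M0=0, M1=-257/56, M2=13/7, M3=-67/84, M4=0
seg 0: a=-5, c=M0/2=0, d=(M1−M0)/(6·2)=-257/672, b=Δ0−h0·(2M0+M1)/6=929/168
seg 1: a=3, c=M1/2=-257/112, d=(M2−M1)/(6·2)=361/672, b=Δ1−h1·(2M1+M2)/6=79/84
seg 2: a=0, c=M2/2=13/14, d=(M3−M2)/(6·3)=-223/1512, b=Δ2−h2·(2M2+M3)/6=-43/24
seg 3: a=-1, c=M3/2=-67/168, d=(M4−M3)/(6·3)=67/1512, b=Δ3−h3·(2M3+M4)/6=-17/84
t_q=19/4 → seg 2, τ=3/4; S=0+-43/24·τ+13/14·τ²+-223/1512·τ³=-3167/3584

  seg 0: a=-5 b=929/168 c=0 d=-257/672
  seg 1: a=3 b=79/84 c=-257/112 d=361/672
  seg 2: a=0 b=-43/24 c=13/14 d=-223/1512
  seg 3: a=-1 b=-17/84 c=-67/168 d=67/1512
S(19/4) = -3167/3584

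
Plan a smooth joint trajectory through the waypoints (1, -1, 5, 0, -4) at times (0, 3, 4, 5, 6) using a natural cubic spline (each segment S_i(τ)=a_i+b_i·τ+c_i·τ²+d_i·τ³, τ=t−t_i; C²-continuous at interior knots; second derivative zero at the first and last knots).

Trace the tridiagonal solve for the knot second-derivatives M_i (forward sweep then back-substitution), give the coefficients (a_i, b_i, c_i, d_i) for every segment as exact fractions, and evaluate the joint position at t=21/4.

  seg 0: a=1 b=-53/12 c=0 d=5/12
  seg 1: a=-1 b=41/6 c=15/4 d=-55/12
  seg 2: a=5 b=7/12 c=-10 d=53/12
  seg 3: a=0 b=-37/6 c=13/4 d=-13/12
S(21/4) = -347/256

Δ: Δ0=-2/3, Δ1=6, Δ2=-5, Δ3=-4
row 1: diag=8, rhs=40; c'=1/8, d'=5
row 2: denom=4−1·1/8=31/8; d'=(-66−1·5)/(31/8)=-568/31
row 3: denom=4−1·8/31=116/31; d'=(6−1·-568/31)/(116/31)=13/2
back: M3=13/2
back: M2=-568/31−8/31·13/2=-20
back: M1=5−1/8·-20=15/2
M: M0=0, M1=15/2, M2=-20, M3=13/2, M4=0
seg 0: a=1, c=M0/2=0, d=(M1−M0)/(6·3)=5/12, b=Δ0−h0·(2M0+M1)/6=-53/12
seg 1: a=-1, c=M1/2=15/4, d=(M2−M1)/(6·1)=-55/12, b=Δ1−h1·(2M1+M2)/6=41/6
seg 2: a=5, c=M2/2=-10, d=(M3−M2)/(6·1)=53/12, b=Δ2−h2·(2M2+M3)/6=7/12
seg 3: a=0, c=M3/2=13/4, d=(M4−M3)/(6·1)=-13/12, b=Δ3−h3·(2M3+M4)/6=-37/6
t_q=21/4 → seg 3, τ=1/4; S=0+-37/6·τ+13/4·τ²+-13/12·τ³=-347/256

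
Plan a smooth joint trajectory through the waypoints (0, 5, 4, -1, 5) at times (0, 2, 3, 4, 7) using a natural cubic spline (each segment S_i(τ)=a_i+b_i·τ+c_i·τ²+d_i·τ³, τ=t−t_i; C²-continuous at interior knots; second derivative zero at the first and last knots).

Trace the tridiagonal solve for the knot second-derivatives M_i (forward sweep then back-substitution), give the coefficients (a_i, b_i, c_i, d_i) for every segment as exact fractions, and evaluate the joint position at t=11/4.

Δ: Δ0=5/2, Δ1=-1, Δ2=-5, Δ3=2
row 1: diag=6, rhs=-21; c'=1/6, d'=-7/2
row 2: denom=4−1·1/6=23/6; d'=(-24−1·-7/2)/(23/6)=-123/23
row 3: denom=8−1·6/23=178/23; d'=(42−1·-123/23)/(178/23)=1089/178
back: M3=1089/178
back: M2=-123/23−6/23·1089/178=-618/89
back: M1=-7/2−1/6·-618/89=-417/178
M: M0=0, M1=-417/178, M2=-618/89, M3=1089/178, M4=0
seg 0: a=0, c=M0/2=0, d=(M1−M0)/(6·2)=-139/712, b=Δ0−h0·(2M0+M1)/6=292/89
seg 1: a=5, c=M1/2=-417/356, d=(M2−M1)/(6·1)=-273/356, b=Δ1−h1·(2M1+M2)/6=167/178
seg 2: a=4, c=M2/2=-309/89, d=(M3−M2)/(6·1)=775/356, b=Δ2−h2·(2M2+M3)/6=-1319/356
seg 3: a=-1, c=M3/2=1089/356, d=(M4−M3)/(6·3)=-121/356, b=Δ3−h3·(2M3+M4)/6=-733/178
t_q=11/4 → seg 1, τ=3/4; S=5+167/178·τ+-417/356·τ²+-273/356·τ³=107569/22784

  seg 0: a=0 b=292/89 c=0 d=-139/712
  seg 1: a=5 b=167/178 c=-417/356 d=-273/356
  seg 2: a=4 b=-1319/356 c=-309/89 d=775/356
  seg 3: a=-1 b=-733/178 c=1089/356 d=-121/356
S(11/4) = 107569/22784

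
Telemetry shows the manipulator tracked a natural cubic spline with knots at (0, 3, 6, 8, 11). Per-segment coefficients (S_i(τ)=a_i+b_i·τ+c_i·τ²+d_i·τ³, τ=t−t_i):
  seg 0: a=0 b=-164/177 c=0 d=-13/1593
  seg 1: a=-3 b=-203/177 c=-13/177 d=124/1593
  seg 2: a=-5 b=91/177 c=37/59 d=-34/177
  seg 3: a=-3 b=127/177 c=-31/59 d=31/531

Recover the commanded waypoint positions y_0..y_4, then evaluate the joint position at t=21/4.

y_0=0 y_1=-3 y_2=-5 y_3=-3 y_4=-4
S(21/4) = -2391/472

y_0 = S_0(0) = a_0 = 0
y_1 = S_1(0) = a_1 = -3
y_2 = S_2(0) = a_2 = -5
y_3 = S_3(0) = a_3 = -3
y_4 = S_3(3) = -4
t_q=21/4 is in segment 1 (τ=9/4); S_1(τ)=-2391/472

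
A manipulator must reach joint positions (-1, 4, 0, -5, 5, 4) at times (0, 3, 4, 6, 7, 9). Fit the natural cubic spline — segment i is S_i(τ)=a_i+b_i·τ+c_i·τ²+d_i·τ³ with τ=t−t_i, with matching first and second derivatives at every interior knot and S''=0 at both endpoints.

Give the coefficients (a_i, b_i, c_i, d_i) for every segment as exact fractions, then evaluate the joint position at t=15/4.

Δ: Δ0=5/3, Δ1=-4, Δ2=-5/2, Δ3=10, Δ4=-1/2
row 1: diag=8, rhs=-34; c'=1/8, d'=-17/4
row 2: denom=6−1·1/8=47/8; d'=(9−1·-17/4)/(47/8)=106/47
row 3: denom=6−2·16/47=250/47; d'=(75−2·106/47)/(250/47)=3313/250
row 4: denom=6−1·47/250=1453/250; d'=(-63−1·3313/250)/(1453/250)=-19063/1453
back: M4=-19063/1453
back: M3=3313/250−47/250·-19063/1453=22839/1453
back: M2=106/47−16/47·22839/1453=-4498/1453
back: M1=-17/4−1/8·-4498/1453=-5613/1453
M: M0=0, M1=-5613/1453, M2=-4498/1453, M3=22839/1453, M4=-19063/1453, M5=0
seg 0: a=-1, c=M0/2=0, d=(M1−M0)/(6·3)=-1871/8718, b=Δ0−h0·(2M0+M1)/6=31369/8718
seg 1: a=4, c=M1/2=-5613/2906, d=(M2−M1)/(6·1)=1115/8718, b=Δ1−h1·(2M1+M2)/6=-9574/4359
seg 2: a=0, c=M2/2=-2249/1453, d=(M3−M2)/(6·2)=27337/17436, b=Δ2−h2·(2M2+M3)/6=-49481/8718
seg 3: a=-5, c=M3/2=22839/2906, d=(M4−M3)/(6·1)=-20951/4359, b=Δ3−h3·(2M3+M4)/6=60565/8718
seg 4: a=5, c=M4/2=-19063/2906, d=(M5−M4)/(6·2)=19063/17436, b=Δ4−h4·(2M4+M5)/6=71893/8718
t_q=15/4 → seg 1, τ=3/4; S=4+-9574/4359·τ+-5613/2906·τ²+1115/8718·τ³=245535/185984

  seg 0: a=-1 b=31369/8718 c=0 d=-1871/8718
  seg 1: a=4 b=-9574/4359 c=-5613/2906 d=1115/8718
  seg 2: a=0 b=-49481/8718 c=-2249/1453 d=27337/17436
  seg 3: a=-5 b=60565/8718 c=22839/2906 d=-20951/4359
  seg 4: a=5 b=71893/8718 c=-19063/2906 d=19063/17436
S(15/4) = 245535/185984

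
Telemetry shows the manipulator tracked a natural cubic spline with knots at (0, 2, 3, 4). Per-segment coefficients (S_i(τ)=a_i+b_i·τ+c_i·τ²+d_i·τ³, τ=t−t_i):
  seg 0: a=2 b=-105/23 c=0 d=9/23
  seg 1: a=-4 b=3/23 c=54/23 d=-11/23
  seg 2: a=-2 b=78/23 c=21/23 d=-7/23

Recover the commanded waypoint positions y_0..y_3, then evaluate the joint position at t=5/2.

y_0 = S_0(0) = a_0 = 2
y_1 = S_1(0) = a_1 = -4
y_2 = S_2(0) = a_2 = -2
y_3 = S_2(1) = 2
t_q=5/2 is in segment 1 (τ=1/2); S_1(τ)=-627/184

y_0=2 y_1=-4 y_2=-2 y_3=2
S(5/2) = -627/184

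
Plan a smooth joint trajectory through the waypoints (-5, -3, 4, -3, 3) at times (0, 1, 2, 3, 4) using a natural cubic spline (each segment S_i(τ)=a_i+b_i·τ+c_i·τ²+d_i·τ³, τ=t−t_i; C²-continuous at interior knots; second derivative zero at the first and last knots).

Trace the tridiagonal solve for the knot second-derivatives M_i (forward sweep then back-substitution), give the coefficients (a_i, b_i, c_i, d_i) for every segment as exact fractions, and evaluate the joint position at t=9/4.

Δ: Δ0=2, Δ1=7, Δ2=-7, Δ3=6
row 1: diag=4, rhs=30; c'=1/4, d'=15/2
row 2: denom=4−1·1/4=15/4; d'=(-84−1·15/2)/(15/4)=-122/5
row 3: denom=4−1·4/15=56/15; d'=(78−1·-122/5)/(56/15)=192/7
back: M3=192/7
back: M2=-122/5−4/15·192/7=-222/7
back: M1=15/2−1/4·-222/7=108/7
M: M0=0, M1=108/7, M2=-222/7, M3=192/7, M4=0
seg 0: a=-5, c=M0/2=0, d=(M1−M0)/(6·1)=18/7, b=Δ0−h0·(2M0+M1)/6=-4/7
seg 1: a=-3, c=M1/2=54/7, d=(M2−M1)/(6·1)=-55/7, b=Δ1−h1·(2M1+M2)/6=50/7
seg 2: a=4, c=M2/2=-111/7, d=(M3−M2)/(6·1)=69/7, b=Δ2−h2·(2M2+M3)/6=-1
seg 3: a=-3, c=M3/2=96/7, d=(M4−M3)/(6·1)=-32/7, b=Δ3−h3·(2M3+M4)/6=-22/7
t_q=9/4 → seg 2, τ=1/4; S=4+-1·τ+-111/7·τ²+69/7·τ³=1305/448

  seg 0: a=-5 b=-4/7 c=0 d=18/7
  seg 1: a=-3 b=50/7 c=54/7 d=-55/7
  seg 2: a=4 b=-1 c=-111/7 d=69/7
  seg 3: a=-3 b=-22/7 c=96/7 d=-32/7
S(9/4) = 1305/448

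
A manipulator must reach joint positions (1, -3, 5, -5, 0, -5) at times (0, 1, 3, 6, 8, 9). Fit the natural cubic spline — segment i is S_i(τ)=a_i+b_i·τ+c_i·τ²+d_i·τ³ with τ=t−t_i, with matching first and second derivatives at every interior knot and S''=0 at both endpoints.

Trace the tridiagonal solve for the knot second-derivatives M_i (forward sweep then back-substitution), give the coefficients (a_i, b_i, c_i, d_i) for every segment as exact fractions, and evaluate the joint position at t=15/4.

Δ: Δ0=-4, Δ1=4, Δ2=-10/3, Δ3=5/2, Δ4=-5
row 1: diag=6, rhs=48; c'=1/3, d'=8
row 2: denom=10−2·1/3=28/3; d'=(-44−2·8)/(28/3)=-45/7
row 3: denom=10−3·9/28=253/28; d'=(35−3·-45/7)/(253/28)=1520/253
row 4: denom=6−2·56/253=1406/253; d'=(-45−2·1520/253)/(1406/253)=-14425/1406
back: M4=-14425/1406
back: M3=1520/253−56/253·-14425/1406=5820/703
back: M2=-45/7−9/28·5820/703=-6390/703
back: M1=8−1/3·-6390/703=7754/703
M: M0=0, M1=7754/703, M2=-6390/703, M3=5820/703, M4=-14425/1406, M5=0
seg 0: a=1, c=M0/2=0, d=(M1−M0)/(6·1)=3877/2109, b=Δ0−h0·(2M0+M1)/6=-12313/2109
seg 1: a=-3, c=M1/2=3877/703, d=(M2−M1)/(6·2)=-3536/2109, b=Δ1−h1·(2M1+M2)/6=-682/2109
seg 2: a=5, c=M2/2=-3195/703, d=(M3−M2)/(6·3)=55/57, b=Δ2−h2·(2M2+M3)/6=3410/2109
seg 3: a=-5, c=M3/2=2910/703, d=(M4−M3)/(6·2)=-26065/16872, b=Δ3−h3·(2M3+M4)/6=845/2109
seg 4: a=0, c=M4/2=-14425/2812, d=(M5−M4)/(6·1)=14425/8436, b=Δ4−h4·(2M4+M5)/6=-6665/4218
t_q=15/4 → seg 2, τ=3/4; S=5+3410/2109·τ+-3195/703·τ²+55/57·τ³=182815/44992

  seg 0: a=1 b=-12313/2109 c=0 d=3877/2109
  seg 1: a=-3 b=-682/2109 c=3877/703 d=-3536/2109
  seg 2: a=5 b=3410/2109 c=-3195/703 d=55/57
  seg 3: a=-5 b=845/2109 c=2910/703 d=-26065/16872
  seg 4: a=0 b=-6665/4218 c=-14425/2812 d=14425/8436
S(15/4) = 182815/44992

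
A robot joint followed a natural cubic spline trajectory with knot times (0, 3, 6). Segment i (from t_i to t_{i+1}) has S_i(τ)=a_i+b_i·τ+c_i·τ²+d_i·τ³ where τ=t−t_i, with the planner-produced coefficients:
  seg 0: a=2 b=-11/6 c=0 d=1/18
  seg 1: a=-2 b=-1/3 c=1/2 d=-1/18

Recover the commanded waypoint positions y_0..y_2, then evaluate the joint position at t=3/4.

y_0=2 y_1=-2 y_2=0
S(3/4) = 83/128

y_0 = S_0(0) = a_0 = 2
y_1 = S_1(0) = a_1 = -2
y_2 = S_1(3) = 0
t_q=3/4 is in segment 0 (τ=3/4); S_0(τ)=83/128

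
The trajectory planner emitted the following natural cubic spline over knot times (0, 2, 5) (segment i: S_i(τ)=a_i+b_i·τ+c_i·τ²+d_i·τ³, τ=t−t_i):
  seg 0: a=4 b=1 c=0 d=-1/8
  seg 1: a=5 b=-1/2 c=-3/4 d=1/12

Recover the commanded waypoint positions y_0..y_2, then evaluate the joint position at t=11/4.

y_0=4 y_1=5 y_2=-1
S(11/4) = 1085/256

y_0 = S_0(0) = a_0 = 4
y_1 = S_1(0) = a_1 = 5
y_2 = S_1(3) = -1
t_q=11/4 is in segment 1 (τ=3/4); S_1(τ)=1085/256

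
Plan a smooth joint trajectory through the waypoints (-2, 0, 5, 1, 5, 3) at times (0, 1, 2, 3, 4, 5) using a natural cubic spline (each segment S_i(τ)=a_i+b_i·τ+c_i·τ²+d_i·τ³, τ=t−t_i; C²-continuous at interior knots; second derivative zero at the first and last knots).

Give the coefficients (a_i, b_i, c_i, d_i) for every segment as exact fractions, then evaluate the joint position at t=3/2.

  seg 0: a=-2 b=7/19 c=0 d=31/19
  seg 1: a=0 b=100/19 c=93/19 d=-98/19
  seg 2: a=5 b=-8/19 c=-201/19 d=7
  seg 3: a=1 b=-11/19 c=198/19 d=-111/19
  seg 4: a=5 b=52/19 c=-135/19 d=45/19
S(3/2) = 61/19

Δ: Δ0=2, Δ1=5, Δ2=-4, Δ3=4, Δ4=-2
row 1: diag=4, rhs=18; c'=1/4, d'=9/2
row 2: denom=4−1·1/4=15/4; d'=(-54−1·9/2)/(15/4)=-78/5
row 3: denom=4−1·4/15=56/15; d'=(48−1·-78/5)/(56/15)=477/28
row 4: denom=4−1·15/56=209/56; d'=(-36−1·477/28)/(209/56)=-270/19
back: M4=-270/19
back: M3=477/28−15/56·-270/19=396/19
back: M2=-78/5−4/15·396/19=-402/19
back: M1=9/2−1/4·-402/19=186/19
M: M0=0, M1=186/19, M2=-402/19, M3=396/19, M4=-270/19, M5=0
seg 0: a=-2, c=M0/2=0, d=(M1−M0)/(6·1)=31/19, b=Δ0−h0·(2M0+M1)/6=7/19
seg 1: a=0, c=M1/2=93/19, d=(M2−M1)/(6·1)=-98/19, b=Δ1−h1·(2M1+M2)/6=100/19
seg 2: a=5, c=M2/2=-201/19, d=(M3−M2)/(6·1)=7, b=Δ2−h2·(2M2+M3)/6=-8/19
seg 3: a=1, c=M3/2=198/19, d=(M4−M3)/(6·1)=-111/19, b=Δ3−h3·(2M3+M4)/6=-11/19
seg 4: a=5, c=M4/2=-135/19, d=(M5−M4)/(6·1)=45/19, b=Δ4−h4·(2M4+M5)/6=52/19
t_q=3/2 → seg 1, τ=1/2; S=0+100/19·τ+93/19·τ²+-98/19·τ³=61/19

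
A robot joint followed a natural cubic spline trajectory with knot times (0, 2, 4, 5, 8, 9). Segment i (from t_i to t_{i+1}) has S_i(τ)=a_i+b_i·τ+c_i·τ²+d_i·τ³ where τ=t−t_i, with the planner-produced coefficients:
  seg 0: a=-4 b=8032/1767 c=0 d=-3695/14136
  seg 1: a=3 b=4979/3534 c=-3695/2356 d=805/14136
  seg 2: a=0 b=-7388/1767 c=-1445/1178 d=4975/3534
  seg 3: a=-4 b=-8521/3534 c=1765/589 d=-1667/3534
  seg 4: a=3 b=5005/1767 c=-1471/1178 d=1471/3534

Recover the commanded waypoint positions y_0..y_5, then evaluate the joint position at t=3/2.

y_0=-4 y_1=3 y_2=0 y_3=-4 y_4=3 y_5=5
S(3/2) = 72985/37696

y_0 = S_0(0) = a_0 = -4
y_1 = S_1(0) = a_1 = 3
y_2 = S_2(0) = a_2 = 0
y_3 = S_3(0) = a_3 = -4
y_4 = S_4(0) = a_4 = 3
y_5 = S_4(1) = 5
t_q=3/2 is in segment 0 (τ=3/2); S_0(τ)=72985/37696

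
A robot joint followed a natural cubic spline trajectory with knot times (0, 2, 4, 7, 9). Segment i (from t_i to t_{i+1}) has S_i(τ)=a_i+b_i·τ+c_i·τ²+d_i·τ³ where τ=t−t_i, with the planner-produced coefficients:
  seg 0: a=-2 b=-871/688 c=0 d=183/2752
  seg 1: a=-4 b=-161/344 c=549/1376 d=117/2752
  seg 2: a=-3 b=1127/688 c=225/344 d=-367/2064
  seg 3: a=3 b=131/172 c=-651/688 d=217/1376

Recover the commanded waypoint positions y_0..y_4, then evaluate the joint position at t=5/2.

y_0 = S_0(0) = a_0 = -2
y_1 = S_1(0) = a_1 = -4
y_2 = S_2(0) = a_2 = -3
y_3 = S_3(0) = a_3 = 3
y_4 = S_3(2) = 2
t_q=5/2 is in segment 1 (τ=1/2); S_1(τ)=-90903/22016

y_0=-2 y_1=-4 y_2=-3 y_3=3 y_4=2
S(5/2) = -90903/22016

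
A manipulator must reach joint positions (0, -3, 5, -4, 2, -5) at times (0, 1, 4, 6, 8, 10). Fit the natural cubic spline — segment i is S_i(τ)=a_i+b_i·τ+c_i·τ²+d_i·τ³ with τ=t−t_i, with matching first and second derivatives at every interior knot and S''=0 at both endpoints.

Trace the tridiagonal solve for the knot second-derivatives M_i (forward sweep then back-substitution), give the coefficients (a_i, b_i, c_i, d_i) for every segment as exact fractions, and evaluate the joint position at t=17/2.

Δ: Δ0=-3, Δ1=8/3, Δ2=-9/2, Δ3=3, Δ4=-7/2
row 1: diag=8, rhs=34; c'=3/8, d'=17/4
row 2: denom=10−3·3/8=71/8; d'=(-43−3·17/4)/(71/8)=-446/71
row 3: denom=8−2·16/71=536/71; d'=(45−2·-446/71)/(536/71)=61/8
row 4: denom=8−2·71/268=1001/134; d'=(-39−2·61/8)/(1001/134)=-2077/286
back: M4=-2077/286
back: M3=61/8−71/268·-2077/286=2731/286
back: M2=-446/71−16/71·2731/286=-1206/143
back: M1=17/4−3/8·-1206/143=1060/143
M: M0=0, M1=1060/143, M2=-1206/143, M3=2731/286, M4=-2077/286, M5=0
seg 0: a=0, c=M0/2=0, d=(M1−M0)/(6·1)=530/429, b=Δ0−h0·(2M0+M1)/6=-1817/429
seg 1: a=-3, c=M1/2=530/143, d=(M2−M1)/(6·3)=-103/117, b=Δ1−h1·(2M1+M2)/6=-227/429
seg 2: a=5, c=M2/2=-603/143, d=(M3−M2)/(6·2)=5143/3432, b=Δ2−h2·(2M2+M3)/6=-68/33
seg 3: a=-4, c=M3/2=2731/572, d=(M4−M3)/(6·2)=-601/429, b=Δ3−h3·(2M3+M4)/6=-811/858
seg 4: a=2, c=M4/2=-2077/572, d=(M5−M4)/(6·2)=2077/3432, b=Δ4−h4·(2M4+M5)/6=1151/858
t_q=17/2 → seg 4, τ=1/2; S=2+1151/858·τ+-2077/572·τ²+2077/3432·τ³=16827/9152

  seg 0: a=0 b=-1817/429 c=0 d=530/429
  seg 1: a=-3 b=-227/429 c=530/143 d=-103/117
  seg 2: a=5 b=-68/33 c=-603/143 d=5143/3432
  seg 3: a=-4 b=-811/858 c=2731/572 d=-601/429
  seg 4: a=2 b=1151/858 c=-2077/572 d=2077/3432
S(17/2) = 16827/9152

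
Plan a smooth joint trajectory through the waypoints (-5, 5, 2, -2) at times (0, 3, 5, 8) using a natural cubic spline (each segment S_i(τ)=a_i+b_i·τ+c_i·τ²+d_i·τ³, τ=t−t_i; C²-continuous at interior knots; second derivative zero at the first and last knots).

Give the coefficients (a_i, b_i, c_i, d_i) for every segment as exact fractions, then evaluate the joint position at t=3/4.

Δ: Δ0=10/3, Δ1=-3/2, Δ2=-4/3
row 1: diag=10, rhs=-29; c'=1/5, d'=-29/10
row 2: denom=10−2·1/5=48/5; d'=(1−2·-29/10)/(48/5)=17/24
back: M2=17/24
back: M1=-29/10−1/5·17/24=-73/24
M: M0=0, M1=-73/24, M2=17/24, M3=0
seg 0: a=-5, c=M0/2=0, d=(M1−M0)/(6·3)=-73/432, b=Δ0−h0·(2M0+M1)/6=233/48
seg 1: a=5, c=M1/2=-73/48, d=(M2−M1)/(6·2)=5/16, b=Δ1−h1·(2M1+M2)/6=7/24
seg 2: a=2, c=M2/2=17/48, d=(M3−M2)/(6·3)=-17/432, b=Δ2−h2·(2M2+M3)/6=-49/24
t_q=3/4 → seg 0, τ=3/4; S=-5+233/48·τ+0·τ²+-73/432·τ³=-1465/1024

  seg 0: a=-5 b=233/48 c=0 d=-73/432
  seg 1: a=5 b=7/24 c=-73/48 d=5/16
  seg 2: a=2 b=-49/24 c=17/48 d=-17/432
S(3/4) = -1465/1024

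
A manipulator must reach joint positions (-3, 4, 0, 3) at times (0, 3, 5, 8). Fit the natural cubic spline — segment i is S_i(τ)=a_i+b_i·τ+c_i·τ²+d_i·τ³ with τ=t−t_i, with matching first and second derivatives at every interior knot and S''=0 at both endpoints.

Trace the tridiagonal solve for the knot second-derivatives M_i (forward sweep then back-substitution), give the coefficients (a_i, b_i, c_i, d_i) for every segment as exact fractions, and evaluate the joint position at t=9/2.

  seg 0: a=-3 b=31/8 c=0 d=-37/216
  seg 1: a=4 b=-3/4 c=-37/24 d=11/24
  seg 2: a=0 b=-17/12 c=29/24 d=-29/216
S(9/2) = 61/64

Δ: Δ0=7/3, Δ1=-2, Δ2=1
row 1: diag=10, rhs=-26; c'=1/5, d'=-13/5
row 2: denom=10−2·1/5=48/5; d'=(18−2·-13/5)/(48/5)=29/12
back: M2=29/12
back: M1=-13/5−1/5·29/12=-37/12
M: M0=0, M1=-37/12, M2=29/12, M3=0
seg 0: a=-3, c=M0/2=0, d=(M1−M0)/(6·3)=-37/216, b=Δ0−h0·(2M0+M1)/6=31/8
seg 1: a=4, c=M1/2=-37/24, d=(M2−M1)/(6·2)=11/24, b=Δ1−h1·(2M1+M2)/6=-3/4
seg 2: a=0, c=M2/2=29/24, d=(M3−M2)/(6·3)=-29/216, b=Δ2−h2·(2M2+M3)/6=-17/12
t_q=9/2 → seg 1, τ=3/2; S=4+-3/4·τ+-37/24·τ²+11/24·τ³=61/64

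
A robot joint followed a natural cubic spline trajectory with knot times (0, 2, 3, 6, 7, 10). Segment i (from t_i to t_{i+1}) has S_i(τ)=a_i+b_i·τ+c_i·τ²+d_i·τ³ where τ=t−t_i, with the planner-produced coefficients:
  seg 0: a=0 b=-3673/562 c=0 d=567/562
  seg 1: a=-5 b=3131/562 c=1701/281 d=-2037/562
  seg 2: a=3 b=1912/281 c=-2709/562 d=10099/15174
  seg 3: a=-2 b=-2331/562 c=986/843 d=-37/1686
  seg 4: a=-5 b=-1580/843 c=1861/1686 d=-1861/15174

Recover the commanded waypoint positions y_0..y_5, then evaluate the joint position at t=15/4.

y_0=0 y_1=-5 y_2=3 y_3=-2 y_4=-5 y_5=-4
S(15/4) = 204031/35968

y_0 = S_0(0) = a_0 = 0
y_1 = S_1(0) = a_1 = -5
y_2 = S_2(0) = a_2 = 3
y_3 = S_3(0) = a_3 = -2
y_4 = S_4(0) = a_4 = -5
y_5 = S_4(3) = -4
t_q=15/4 is in segment 2 (τ=3/4); S_2(τ)=204031/35968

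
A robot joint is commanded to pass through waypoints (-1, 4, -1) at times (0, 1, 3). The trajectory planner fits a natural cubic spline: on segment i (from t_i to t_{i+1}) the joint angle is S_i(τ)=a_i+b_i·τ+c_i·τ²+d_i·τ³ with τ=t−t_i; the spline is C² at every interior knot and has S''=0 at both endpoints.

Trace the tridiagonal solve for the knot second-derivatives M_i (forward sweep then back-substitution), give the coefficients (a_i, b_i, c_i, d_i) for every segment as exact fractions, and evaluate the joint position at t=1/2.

Δ: Δ0=5, Δ1=-5/2
row 1: diag=6, rhs=-45; c'=1/3, d'=-15/2
back: M1=-15/2
M: M0=0, M1=-15/2, M2=0
seg 0: a=-1, c=M0/2=0, d=(M1−M0)/(6·1)=-5/4, b=Δ0−h0·(2M0+M1)/6=25/4
seg 1: a=4, c=M1/2=-15/4, d=(M2−M1)/(6·2)=5/8, b=Δ1−h1·(2M1+M2)/6=5/2
t_q=1/2 → seg 0, τ=1/2; S=-1+25/4·τ+0·τ²+-5/4·τ³=63/32

  seg 0: a=-1 b=25/4 c=0 d=-5/4
  seg 1: a=4 b=5/2 c=-15/4 d=5/8
S(1/2) = 63/32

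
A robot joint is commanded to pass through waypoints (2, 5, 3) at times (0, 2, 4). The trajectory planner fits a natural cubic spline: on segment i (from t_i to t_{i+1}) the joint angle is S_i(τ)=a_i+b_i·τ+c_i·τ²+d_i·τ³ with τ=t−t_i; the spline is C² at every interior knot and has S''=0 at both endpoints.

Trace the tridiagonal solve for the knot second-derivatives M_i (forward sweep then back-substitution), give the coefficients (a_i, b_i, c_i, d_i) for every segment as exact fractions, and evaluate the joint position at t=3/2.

  seg 0: a=2 b=17/8 c=0 d=-5/32
  seg 1: a=5 b=1/4 c=-15/16 d=5/32
S(3/2) = 1193/256

Δ: Δ0=3/2, Δ1=-1
row 1: diag=8, rhs=-15; c'=1/4, d'=-15/8
back: M1=-15/8
M: M0=0, M1=-15/8, M2=0
seg 0: a=2, c=M0/2=0, d=(M1−M0)/(6·2)=-5/32, b=Δ0−h0·(2M0+M1)/6=17/8
seg 1: a=5, c=M1/2=-15/16, d=(M2−M1)/(6·2)=5/32, b=Δ1−h1·(2M1+M2)/6=1/4
t_q=3/2 → seg 0, τ=3/2; S=2+17/8·τ+0·τ²+-5/32·τ³=1193/256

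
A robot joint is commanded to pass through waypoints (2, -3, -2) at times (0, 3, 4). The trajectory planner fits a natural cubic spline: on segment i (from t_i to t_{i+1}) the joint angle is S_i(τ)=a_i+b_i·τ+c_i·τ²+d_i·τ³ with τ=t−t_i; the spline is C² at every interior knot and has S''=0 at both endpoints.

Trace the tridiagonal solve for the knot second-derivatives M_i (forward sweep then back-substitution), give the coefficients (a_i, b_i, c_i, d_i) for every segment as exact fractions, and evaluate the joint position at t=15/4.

Δ: Δ0=-5/3, Δ1=1
row 1: diag=8, rhs=16; c'=1/8, d'=2
back: M1=2
M: M0=0, M1=2, M2=0
seg 0: a=2, c=M0/2=0, d=(M1−M0)/(6·3)=1/9, b=Δ0−h0·(2M0+M1)/6=-8/3
seg 1: a=-3, c=M1/2=1, d=(M2−M1)/(6·1)=-1/3, b=Δ1−h1·(2M1+M2)/6=1/3
t_q=15/4 → seg 1, τ=3/4; S=-3+1/3·τ+1·τ²+-1/3·τ³=-149/64

  seg 0: a=2 b=-8/3 c=0 d=1/9
  seg 1: a=-3 b=1/3 c=1 d=-1/3
S(15/4) = -149/64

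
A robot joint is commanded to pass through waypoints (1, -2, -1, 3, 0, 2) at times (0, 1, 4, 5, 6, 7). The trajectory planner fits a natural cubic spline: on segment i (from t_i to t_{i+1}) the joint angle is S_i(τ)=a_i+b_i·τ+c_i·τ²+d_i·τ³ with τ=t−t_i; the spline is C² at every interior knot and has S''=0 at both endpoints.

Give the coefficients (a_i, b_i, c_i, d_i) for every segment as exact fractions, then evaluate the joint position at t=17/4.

  seg 0: a=1 b=-7505/2379 c=0 d=368/2379
  seg 1: a=-2 b=-6401/2379 c=368/793 d=1294/7137
  seg 2: a=-1 b=913/183 c=1662/793 d=-7339/2379
  seg 3: a=3 b=-176/2379 c=-5677/793 d=10070/2379
  seg 4: a=0 b=-4028/2379 c=4393/793 d=-4393/2379
S(17/4) = 16751/50752

Δ: Δ0=-3, Δ1=1/3, Δ2=4, Δ3=-3, Δ4=2
row 1: diag=8, rhs=20; c'=3/8, d'=5/2
row 2: denom=8−3·3/8=55/8; d'=(22−3·5/2)/(55/8)=116/55
row 3: denom=4−1·8/55=212/55; d'=(-42−1·116/55)/(212/55)=-1213/106
row 4: denom=4−1·55/212=793/212; d'=(30−1·-1213/106)/(793/212)=8786/793
back: M4=8786/793
back: M3=-1213/106−55/212·8786/793=-11354/793
back: M2=116/55−8/55·-11354/793=3324/793
back: M1=5/2−3/8·3324/793=736/793
M: M0=0, M1=736/793, M2=3324/793, M3=-11354/793, M4=8786/793, M5=0
seg 0: a=1, c=M0/2=0, d=(M1−M0)/(6·1)=368/2379, b=Δ0−h0·(2M0+M1)/6=-7505/2379
seg 1: a=-2, c=M1/2=368/793, d=(M2−M1)/(6·3)=1294/7137, b=Δ1−h1·(2M1+M2)/6=-6401/2379
seg 2: a=-1, c=M2/2=1662/793, d=(M3−M2)/(6·1)=-7339/2379, b=Δ2−h2·(2M2+M3)/6=913/183
seg 3: a=3, c=M3/2=-5677/793, d=(M4−M3)/(6·1)=10070/2379, b=Δ3−h3·(2M3+M4)/6=-176/2379
seg 4: a=0, c=M4/2=4393/793, d=(M5−M4)/(6·1)=-4393/2379, b=Δ4−h4·(2M4+M5)/6=-4028/2379
t_q=17/4 → seg 2, τ=1/4; S=-1+913/183·τ+1662/793·τ²+-7339/2379·τ³=16751/50752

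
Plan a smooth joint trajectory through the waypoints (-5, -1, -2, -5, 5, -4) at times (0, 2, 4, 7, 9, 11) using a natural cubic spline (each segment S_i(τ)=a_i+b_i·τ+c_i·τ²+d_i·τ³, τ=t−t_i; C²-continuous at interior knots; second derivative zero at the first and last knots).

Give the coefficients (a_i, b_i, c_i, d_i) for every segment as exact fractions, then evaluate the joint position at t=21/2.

  seg 0: a=-5 b=3221/1300 c=0 d=-621/5200
  seg 1: a=-1 b=679/650 c=-1863/2600 d=-29/1040
  seg 2: a=-2 b=-2803/1300 c=-1149/1300 d=11/26
  seg 3: a=-5 b=5153/1300 c=3801/1300 d=-1251/1040
  seg 4: a=5 b=398/325 c=-11163/2600 d=3721/5200
S(21/2) = -3397/8320

Δ: Δ0=2, Δ1=-1/2, Δ2=-1, Δ3=5, Δ4=-9/2
row 1: diag=8, rhs=-15; c'=1/4, d'=-15/8
row 2: denom=10−2·1/4=19/2; d'=(-3−2·-15/8)/(19/2)=3/38
row 3: denom=10−3·6/19=172/19; d'=(36−3·3/38)/(172/19)=1359/344
row 4: denom=8−2·19/86=325/43; d'=(-57−2·1359/344)/(325/43)=-11163/1300
back: M4=-11163/1300
back: M3=1359/344−19/86·-11163/1300=3801/650
back: M2=3/38−6/19·3801/650=-1149/650
back: M1=-15/8−1/4·-1149/650=-1863/1300
M: M0=0, M1=-1863/1300, M2=-1149/650, M3=3801/650, M4=-11163/1300, M5=0
seg 0: a=-5, c=M0/2=0, d=(M1−M0)/(6·2)=-621/5200, b=Δ0−h0·(2M0+M1)/6=3221/1300
seg 1: a=-1, c=M1/2=-1863/2600, d=(M2−M1)/(6·2)=-29/1040, b=Δ1−h1·(2M1+M2)/6=679/650
seg 2: a=-2, c=M2/2=-1149/1300, d=(M3−M2)/(6·3)=11/26, b=Δ2−h2·(2M2+M3)/6=-2803/1300
seg 3: a=-5, c=M3/2=3801/1300, d=(M4−M3)/(6·2)=-1251/1040, b=Δ3−h3·(2M3+M4)/6=5153/1300
seg 4: a=5, c=M4/2=-11163/2600, d=(M5−M4)/(6·2)=3721/5200, b=Δ4−h4·(2M4+M5)/6=398/325
t_q=21/2 → seg 4, τ=3/2; S=5+398/325·τ+-11163/2600·τ²+3721/5200·τ³=-3397/8320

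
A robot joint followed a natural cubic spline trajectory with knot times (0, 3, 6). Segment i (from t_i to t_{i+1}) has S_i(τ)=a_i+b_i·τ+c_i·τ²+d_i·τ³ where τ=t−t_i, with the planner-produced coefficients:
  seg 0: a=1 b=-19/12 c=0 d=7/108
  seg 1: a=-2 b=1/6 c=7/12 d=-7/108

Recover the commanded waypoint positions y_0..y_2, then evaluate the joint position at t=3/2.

y_0=1 y_1=-2 y_2=2
S(3/2) = -37/32

y_0 = S_0(0) = a_0 = 1
y_1 = S_1(0) = a_1 = -2
y_2 = S_1(3) = 2
t_q=3/2 is in segment 0 (τ=3/2); S_0(τ)=-37/32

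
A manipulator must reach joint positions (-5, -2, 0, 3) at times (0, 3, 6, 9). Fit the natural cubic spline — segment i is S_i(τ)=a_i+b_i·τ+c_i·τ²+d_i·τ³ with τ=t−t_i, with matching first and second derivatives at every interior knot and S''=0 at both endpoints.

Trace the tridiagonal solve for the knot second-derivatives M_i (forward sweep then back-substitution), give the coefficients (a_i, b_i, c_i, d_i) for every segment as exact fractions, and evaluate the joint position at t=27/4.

Δ: Δ0=1, Δ1=2/3, Δ2=1
row 1: diag=12, rhs=-2; c'=1/4, d'=-1/6
row 2: denom=12−3·1/4=45/4; d'=(2−3·-1/6)/(45/4)=2/9
back: M2=2/9
back: M1=-1/6−1/4·2/9=-2/9
M: M0=0, M1=-2/9, M2=2/9, M3=0
seg 0: a=-5, c=M0/2=0, d=(M1−M0)/(6·3)=-1/81, b=Δ0−h0·(2M0+M1)/6=10/9
seg 1: a=-2, c=M1/2=-1/9, d=(M2−M1)/(6·3)=2/81, b=Δ1−h1·(2M1+M2)/6=7/9
seg 2: a=0, c=M2/2=1/9, d=(M3−M2)/(6·3)=-1/81, b=Δ2−h2·(2M2+M3)/6=7/9
t_q=27/4 → seg 2, τ=3/4; S=0+7/9·τ+1/9·τ²+-1/81·τ³=41/64

  seg 0: a=-5 b=10/9 c=0 d=-1/81
  seg 1: a=-2 b=7/9 c=-1/9 d=2/81
  seg 2: a=0 b=7/9 c=1/9 d=-1/81
S(27/4) = 41/64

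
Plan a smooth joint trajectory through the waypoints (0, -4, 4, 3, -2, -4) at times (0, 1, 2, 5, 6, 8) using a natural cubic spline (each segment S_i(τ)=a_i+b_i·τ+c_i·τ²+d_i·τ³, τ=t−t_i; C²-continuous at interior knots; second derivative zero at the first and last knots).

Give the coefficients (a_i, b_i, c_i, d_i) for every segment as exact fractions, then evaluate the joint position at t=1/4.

Δ: Δ0=-4, Δ1=8, Δ2=-1/3, Δ3=-5, Δ4=-1
row 1: diag=4, rhs=72; c'=1/4, d'=18
row 2: denom=8−1·1/4=31/4; d'=(-50−1·18)/(31/4)=-272/31
row 3: denom=8−3·12/31=212/31; d'=(-28−3·-272/31)/(212/31)=-13/53
row 4: denom=6−1·31/212=1241/212; d'=(24−1·-13/53)/(1241/212)=5140/1241
back: M4=5140/1241
back: M3=-13/53−31/212·5140/1241=-1056/1241
back: M2=-272/31−12/31·-1056/1241=-10480/1241
back: M1=18−1/4·-10480/1241=24958/1241
M: M0=0, M1=24958/1241, M2=-10480/1241, M3=-1056/1241, M4=5140/1241, M5=0
seg 0: a=0, c=M0/2=0, d=(M1−M0)/(6·1)=12479/3723, b=Δ0−h0·(2M0+M1)/6=-27371/3723
seg 1: a=-4, c=M1/2=12479/1241, d=(M2−M1)/(6·1)=-17719/3723, b=Δ1−h1·(2M1+M2)/6=10066/3723
seg 2: a=4, c=M2/2=-5240/1241, d=(M3−M2)/(6·3)=4712/11169, b=Δ2−h2·(2M2+M3)/6=31783/3723
seg 3: a=3, c=M3/2=-528/1241, d=(M4−M3)/(6·1)=3098/3723, b=Δ3−h3·(2M3+M4)/6=-20129/3723
seg 4: a=-2, c=M4/2=2570/1241, d=(M5−M4)/(6·2)=-1285/3723, b=Δ4−h4·(2M4+M5)/6=-14003/3723
t_q=1/4 → seg 0, τ=1/4; S=0+-27371/3723·τ+0·τ²+12479/3723·τ³=-141819/79424

  seg 0: a=0 b=-27371/3723 c=0 d=12479/3723
  seg 1: a=-4 b=10066/3723 c=12479/1241 d=-17719/3723
  seg 2: a=4 b=31783/3723 c=-5240/1241 d=4712/11169
  seg 3: a=3 b=-20129/3723 c=-528/1241 d=3098/3723
  seg 4: a=-2 b=-14003/3723 c=2570/1241 d=-1285/3723
S(1/4) = -141819/79424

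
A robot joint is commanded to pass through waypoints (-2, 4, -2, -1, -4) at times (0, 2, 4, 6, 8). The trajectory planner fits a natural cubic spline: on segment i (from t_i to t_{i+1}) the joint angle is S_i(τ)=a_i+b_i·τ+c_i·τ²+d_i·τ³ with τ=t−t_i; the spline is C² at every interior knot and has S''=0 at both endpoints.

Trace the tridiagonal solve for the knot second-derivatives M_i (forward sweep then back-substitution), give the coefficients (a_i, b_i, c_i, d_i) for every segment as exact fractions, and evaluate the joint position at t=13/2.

  seg 0: a=-2 b=137/28 c=0 d=-53/112
  seg 1: a=4 b=-11/14 c=-159/56 d=97/112
  seg 2: a=-2 b=-7/4 c=33/14 d=-69/112
  seg 3: a=-1 b=2/7 c=-75/56 d=25/112
S(13/2) = -149/128

Δ: Δ0=3, Δ1=-3, Δ2=1/2, Δ3=-3/2
row 1: diag=8, rhs=-36; c'=1/4, d'=-9/2
row 2: denom=8−2·1/4=15/2; d'=(21−2·-9/2)/(15/2)=4
row 3: denom=8−2·4/15=112/15; d'=(-12−2·4)/(112/15)=-75/28
back: M3=-75/28
back: M2=4−4/15·-75/28=33/7
back: M1=-9/2−1/4·33/7=-159/28
M: M0=0, M1=-159/28, M2=33/7, M3=-75/28, M4=0
seg 0: a=-2, c=M0/2=0, d=(M1−M0)/(6·2)=-53/112, b=Δ0−h0·(2M0+M1)/6=137/28
seg 1: a=4, c=M1/2=-159/56, d=(M2−M1)/(6·2)=97/112, b=Δ1−h1·(2M1+M2)/6=-11/14
seg 2: a=-2, c=M2/2=33/14, d=(M3−M2)/(6·2)=-69/112, b=Δ2−h2·(2M2+M3)/6=-7/4
seg 3: a=-1, c=M3/2=-75/56, d=(M4−M3)/(6·2)=25/112, b=Δ3−h3·(2M3+M4)/6=2/7
t_q=13/2 → seg 3, τ=1/2; S=-1+2/7·τ+-75/56·τ²+25/112·τ³=-149/128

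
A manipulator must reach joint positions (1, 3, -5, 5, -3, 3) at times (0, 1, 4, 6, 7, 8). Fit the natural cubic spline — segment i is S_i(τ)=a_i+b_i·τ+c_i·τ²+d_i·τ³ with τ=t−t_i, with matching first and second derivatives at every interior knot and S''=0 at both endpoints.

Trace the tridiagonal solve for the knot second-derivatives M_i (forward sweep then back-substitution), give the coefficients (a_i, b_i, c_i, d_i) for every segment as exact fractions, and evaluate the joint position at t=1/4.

Δ: Δ0=2, Δ1=-8/3, Δ2=5, Δ3=-8, Δ4=6
row 1: diag=8, rhs=-28; c'=3/8, d'=-7/2
row 2: denom=10−3·3/8=71/8; d'=(46−3·-7/2)/(71/8)=452/71
row 3: denom=6−2·16/71=394/71; d'=(-78−2·452/71)/(394/71)=-3221/197
row 4: denom=4−1·71/394=1505/394; d'=(84−1·-3221/197)/(1505/394)=39538/1505
back: M4=39538/1505
back: M3=-3221/197−71/394·39538/1505=-31732/1505
back: M2=452/71−16/71·-31732/1505=16732/1505
back: M1=-7/2−3/8·16732/1505=-11542/1505
M: M0=0, M1=-11542/1505, M2=16732/1505, M3=-31732/1505, M4=39538/1505, M5=0
seg 0: a=1, c=M0/2=0, d=(M1−M0)/(6·1)=-5771/4515, b=Δ0−h0·(2M0+M1)/6=14801/4515
seg 1: a=3, c=M1/2=-5771/1505, d=(M2−M1)/(6·3)=14137/13545, b=Δ1−h1·(2M1+M2)/6=-2512/4515
seg 2: a=-5, c=M2/2=8366/1505, d=(M3−M2)/(6·2)=-12116/4515, b=Δ2−h2·(2M2+M3)/6=20843/4515
seg 3: a=5, c=M3/2=-15866/1505, d=(M4−M3)/(6·1)=7127/903, b=Δ3−h3·(2M3+M4)/6=-3451/645
seg 4: a=-3, c=M4/2=19769/1505, d=(M5−M4)/(6·1)=-19769/4515, b=Δ4−h4·(2M4+M5)/6=-12448/4515
t_q=1/4 → seg 0, τ=1/4; S=1+14801/4515·τ+0·τ²+-5771/4515·τ³=34667/19264

  seg 0: a=1 b=14801/4515 c=0 d=-5771/4515
  seg 1: a=3 b=-2512/4515 c=-5771/1505 d=14137/13545
  seg 2: a=-5 b=20843/4515 c=8366/1505 d=-12116/4515
  seg 3: a=5 b=-3451/645 c=-15866/1505 d=7127/903
  seg 4: a=-3 b=-12448/4515 c=19769/1505 d=-19769/4515
S(1/4) = 34667/19264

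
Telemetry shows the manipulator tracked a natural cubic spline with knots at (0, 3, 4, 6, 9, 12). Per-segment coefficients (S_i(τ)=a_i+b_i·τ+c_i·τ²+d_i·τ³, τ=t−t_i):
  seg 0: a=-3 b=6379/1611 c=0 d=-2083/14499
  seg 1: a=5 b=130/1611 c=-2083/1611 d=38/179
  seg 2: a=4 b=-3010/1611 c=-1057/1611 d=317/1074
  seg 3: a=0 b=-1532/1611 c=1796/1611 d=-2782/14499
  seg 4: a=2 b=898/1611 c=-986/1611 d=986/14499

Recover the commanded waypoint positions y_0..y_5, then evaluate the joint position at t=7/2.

y_0 = S_0(0) = a_0 = -3
y_1 = S_1(0) = a_1 = 5
y_2 = S_2(0) = a_2 = 4
y_3 = S_3(0) = a_3 = 0
y_4 = S_4(0) = a_4 = 2
y_5 = S_4(3) = 0
t_q=7/2 is in segment 1 (τ=1/2); S_1(τ)=7642/1611

y_0=-3 y_1=5 y_2=4 y_3=0 y_4=2 y_5=0
S(7/2) = 7642/1611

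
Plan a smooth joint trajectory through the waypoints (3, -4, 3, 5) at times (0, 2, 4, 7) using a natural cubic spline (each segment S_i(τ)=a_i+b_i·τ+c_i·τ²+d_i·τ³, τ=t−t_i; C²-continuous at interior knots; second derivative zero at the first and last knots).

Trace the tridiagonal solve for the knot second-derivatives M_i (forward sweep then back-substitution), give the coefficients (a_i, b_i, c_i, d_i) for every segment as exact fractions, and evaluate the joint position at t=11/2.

Δ: Δ0=-7/2, Δ1=7/2, Δ2=2/3
row 1: diag=8, rhs=42; c'=1/4, d'=21/4
row 2: denom=10−2·1/4=19/2; d'=(-17−2·21/4)/(19/2)=-55/19
back: M2=-55/19
back: M1=21/4−1/4·-55/19=227/38
M: M0=0, M1=227/38, M2=-55/19, M3=0
seg 0: a=3, c=M0/2=0, d=(M1−M0)/(6·2)=227/456, b=Δ0−h0·(2M0+M1)/6=-313/57
seg 1: a=-4, c=M1/2=227/76, d=(M2−M1)/(6·2)=-337/456, b=Δ1−h1·(2M1+M2)/6=55/114
seg 2: a=3, c=M2/2=-55/38, d=(M3−M2)/(6·3)=55/342, b=Δ2−h2·(2M2+M3)/6=203/57
t_q=11/2 → seg 2, τ=3/2; S=3+203/57·τ+-55/38·τ²+55/342·τ³=1711/304

  seg 0: a=3 b=-313/57 c=0 d=227/456
  seg 1: a=-4 b=55/114 c=227/76 d=-337/456
  seg 2: a=3 b=203/57 c=-55/38 d=55/342
S(11/2) = 1711/304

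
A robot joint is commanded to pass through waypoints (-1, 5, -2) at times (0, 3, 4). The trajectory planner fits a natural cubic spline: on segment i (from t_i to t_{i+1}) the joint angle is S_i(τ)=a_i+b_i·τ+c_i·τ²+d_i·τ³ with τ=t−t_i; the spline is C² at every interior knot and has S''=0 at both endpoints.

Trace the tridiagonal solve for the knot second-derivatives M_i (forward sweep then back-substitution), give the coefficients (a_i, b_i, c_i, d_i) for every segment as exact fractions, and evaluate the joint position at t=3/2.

  seg 0: a=-1 b=43/8 c=0 d=-3/8
  seg 1: a=5 b=-19/4 c=-27/8 d=9/8
S(3/2) = 371/64

Δ: Δ0=2, Δ1=-7
row 1: diag=8, rhs=-54; c'=1/8, d'=-27/4
back: M1=-27/4
M: M0=0, M1=-27/4, M2=0
seg 0: a=-1, c=M0/2=0, d=(M1−M0)/(6·3)=-3/8, b=Δ0−h0·(2M0+M1)/6=43/8
seg 1: a=5, c=M1/2=-27/8, d=(M2−M1)/(6·1)=9/8, b=Δ1−h1·(2M1+M2)/6=-19/4
t_q=3/2 → seg 0, τ=3/2; S=-1+43/8·τ+0·τ²+-3/8·τ³=371/64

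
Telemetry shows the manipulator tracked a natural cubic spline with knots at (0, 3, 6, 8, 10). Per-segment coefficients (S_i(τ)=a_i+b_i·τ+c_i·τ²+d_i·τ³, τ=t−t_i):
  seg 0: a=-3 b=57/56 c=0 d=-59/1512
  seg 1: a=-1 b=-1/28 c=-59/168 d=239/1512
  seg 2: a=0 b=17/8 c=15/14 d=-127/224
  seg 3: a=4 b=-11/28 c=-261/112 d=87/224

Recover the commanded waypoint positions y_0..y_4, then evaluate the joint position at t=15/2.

y_0=-3 y_1=-1 y_2=0 y_3=4 y_4=-3
S(15/2) = 6603/1792

y_0 = S_0(0) = a_0 = -3
y_1 = S_1(0) = a_1 = -1
y_2 = S_2(0) = a_2 = 0
y_3 = S_3(0) = a_3 = 4
y_4 = S_3(2) = -3
t_q=15/2 is in segment 2 (τ=3/2); S_2(τ)=6603/1792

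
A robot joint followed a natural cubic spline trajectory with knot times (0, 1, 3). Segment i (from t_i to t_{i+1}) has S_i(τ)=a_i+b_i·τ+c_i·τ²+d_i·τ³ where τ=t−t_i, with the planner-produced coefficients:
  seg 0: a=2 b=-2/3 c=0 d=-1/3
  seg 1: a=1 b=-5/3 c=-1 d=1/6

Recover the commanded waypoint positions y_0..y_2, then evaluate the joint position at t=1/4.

y_0 = S_0(0) = a_0 = 2
y_1 = S_1(0) = a_1 = 1
y_2 = S_1(2) = -5
t_q=1/4 is in segment 0 (τ=1/4); S_0(τ)=117/64

y_0=2 y_1=1 y_2=-5
S(1/4) = 117/64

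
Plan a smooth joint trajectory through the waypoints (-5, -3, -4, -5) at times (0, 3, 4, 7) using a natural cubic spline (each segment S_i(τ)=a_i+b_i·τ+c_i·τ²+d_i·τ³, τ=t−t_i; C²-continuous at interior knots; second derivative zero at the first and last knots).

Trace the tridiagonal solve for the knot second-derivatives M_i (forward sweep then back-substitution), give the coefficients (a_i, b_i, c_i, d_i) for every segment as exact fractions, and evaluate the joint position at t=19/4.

  seg 0: a=-5 b=4/3 c=0 d=-2/27
  seg 1: a=-3 b=-2/3 c=-2/3 d=1/3
  seg 2: a=-4 b=-1 c=1/3 d=-1/27
S(19/4) = -293/64

Δ: Δ0=2/3, Δ1=-1, Δ2=-1/3
row 1: diag=8, rhs=-10; c'=1/8, d'=-5/4
row 2: denom=8−1·1/8=63/8; d'=(4−1·-5/4)/(63/8)=2/3
back: M2=2/3
back: M1=-5/4−1/8·2/3=-4/3
M: M0=0, M1=-4/3, M2=2/3, M3=0
seg 0: a=-5, c=M0/2=0, d=(M1−M0)/(6·3)=-2/27, b=Δ0−h0·(2M0+M1)/6=4/3
seg 1: a=-3, c=M1/2=-2/3, d=(M2−M1)/(6·1)=1/3, b=Δ1−h1·(2M1+M2)/6=-2/3
seg 2: a=-4, c=M2/2=1/3, d=(M3−M2)/(6·3)=-1/27, b=Δ2−h2·(2M2+M3)/6=-1
t_q=19/4 → seg 2, τ=3/4; S=-4+-1·τ+1/3·τ²+-1/27·τ³=-293/64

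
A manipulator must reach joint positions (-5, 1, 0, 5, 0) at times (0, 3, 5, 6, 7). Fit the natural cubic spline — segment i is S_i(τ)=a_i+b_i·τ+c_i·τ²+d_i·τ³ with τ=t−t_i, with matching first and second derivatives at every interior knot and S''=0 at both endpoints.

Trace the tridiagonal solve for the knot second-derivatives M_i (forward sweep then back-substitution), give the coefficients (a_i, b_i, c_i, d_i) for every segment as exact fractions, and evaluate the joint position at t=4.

  seg 0: a=-5 b=1585/428 c=0 d=-81/428
  seg 1: a=1 b=-301/214 c=-729/428 d=923/856
  seg 2: a=0 b=505/107 c=510/107 d=-480/107
  seg 3: a=5 b=85/107 c=-930/107 d=310/107
S(4) = -883/856

Δ: Δ0=2, Δ1=-1/2, Δ2=5, Δ3=-5
row 1: diag=10, rhs=-15; c'=1/5, d'=-3/2
row 2: denom=6−2·1/5=28/5; d'=(33−2·-3/2)/(28/5)=45/7
row 3: denom=4−1·5/28=107/28; d'=(-60−1·45/7)/(107/28)=-1860/107
back: M3=-1860/107
back: M2=45/7−5/28·-1860/107=1020/107
back: M1=-3/2−1/5·1020/107=-729/214
M: M0=0, M1=-729/214, M2=1020/107, M3=-1860/107, M4=0
seg 0: a=-5, c=M0/2=0, d=(M1−M0)/(6·3)=-81/428, b=Δ0−h0·(2M0+M1)/6=1585/428
seg 1: a=1, c=M1/2=-729/428, d=(M2−M1)/(6·2)=923/856, b=Δ1−h1·(2M1+M2)/6=-301/214
seg 2: a=0, c=M2/2=510/107, d=(M3−M2)/(6·1)=-480/107, b=Δ2−h2·(2M2+M3)/6=505/107
seg 3: a=5, c=M3/2=-930/107, d=(M4−M3)/(6·1)=310/107, b=Δ3−h3·(2M3+M4)/6=85/107
t_q=4 → seg 1, τ=1; S=1+-301/214·τ+-729/428·τ²+923/856·τ³=-883/856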